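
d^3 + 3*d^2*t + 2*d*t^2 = d*(d + t)*(d + 2*t)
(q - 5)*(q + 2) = q^2 - 3*q - 10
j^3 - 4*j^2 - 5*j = j*(j - 5)*(j + 1)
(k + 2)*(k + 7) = k^2 + 9*k + 14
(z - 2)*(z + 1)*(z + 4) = z^3 + 3*z^2 - 6*z - 8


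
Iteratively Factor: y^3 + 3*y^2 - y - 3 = (y - 1)*(y^2 + 4*y + 3) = (y - 1)*(y + 1)*(y + 3)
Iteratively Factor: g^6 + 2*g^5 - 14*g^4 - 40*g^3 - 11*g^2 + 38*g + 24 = (g + 1)*(g^5 + g^4 - 15*g^3 - 25*g^2 + 14*g + 24) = (g + 1)^2*(g^4 - 15*g^2 - 10*g + 24) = (g + 1)^2*(g + 2)*(g^3 - 2*g^2 - 11*g + 12) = (g + 1)^2*(g + 2)*(g + 3)*(g^2 - 5*g + 4) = (g - 4)*(g + 1)^2*(g + 2)*(g + 3)*(g - 1)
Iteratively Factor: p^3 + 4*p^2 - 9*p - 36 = (p - 3)*(p^2 + 7*p + 12) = (p - 3)*(p + 4)*(p + 3)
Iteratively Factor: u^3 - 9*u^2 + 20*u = (u - 5)*(u^2 - 4*u) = u*(u - 5)*(u - 4)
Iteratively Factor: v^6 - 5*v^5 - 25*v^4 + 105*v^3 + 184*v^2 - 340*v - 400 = (v - 5)*(v^5 - 25*v^3 - 20*v^2 + 84*v + 80) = (v - 5)*(v - 2)*(v^4 + 2*v^3 - 21*v^2 - 62*v - 40) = (v - 5)*(v - 2)*(v + 4)*(v^3 - 2*v^2 - 13*v - 10) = (v - 5)^2*(v - 2)*(v + 4)*(v^2 + 3*v + 2) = (v - 5)^2*(v - 2)*(v + 1)*(v + 4)*(v + 2)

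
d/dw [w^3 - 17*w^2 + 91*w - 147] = 3*w^2 - 34*w + 91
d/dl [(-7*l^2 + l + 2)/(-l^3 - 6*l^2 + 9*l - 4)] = (-7*l^4 + 2*l^3 - 51*l^2 + 80*l - 22)/(l^6 + 12*l^5 + 18*l^4 - 100*l^3 + 129*l^2 - 72*l + 16)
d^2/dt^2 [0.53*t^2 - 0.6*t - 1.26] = 1.06000000000000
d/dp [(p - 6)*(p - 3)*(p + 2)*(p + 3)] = 4*p^3 - 12*p^2 - 42*p + 36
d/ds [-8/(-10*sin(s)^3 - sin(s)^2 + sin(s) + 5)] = 8*(-30*sin(s)^2 - 2*sin(s) + 1)*cos(s)/(10*sin(s)^3 + sin(s)^2 - sin(s) - 5)^2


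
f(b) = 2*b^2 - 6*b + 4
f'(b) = 4*b - 6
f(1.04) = -0.08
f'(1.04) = -1.84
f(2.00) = 0.00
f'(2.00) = 2.00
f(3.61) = 8.40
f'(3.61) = 8.44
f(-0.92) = 11.21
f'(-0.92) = -9.68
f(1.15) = -0.26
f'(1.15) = -1.40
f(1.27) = -0.39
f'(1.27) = -0.92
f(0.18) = 2.98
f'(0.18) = -5.28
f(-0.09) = 4.56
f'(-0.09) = -6.36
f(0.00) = 4.00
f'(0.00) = -6.00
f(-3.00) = 40.00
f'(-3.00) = -18.00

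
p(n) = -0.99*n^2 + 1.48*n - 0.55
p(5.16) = -19.27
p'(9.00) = -16.34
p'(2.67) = -3.81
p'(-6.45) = 14.25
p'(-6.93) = 15.20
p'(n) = 1.48 - 1.98*n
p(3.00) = -5.02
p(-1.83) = -6.57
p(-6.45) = -51.28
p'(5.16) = -8.74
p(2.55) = -3.21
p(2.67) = -3.66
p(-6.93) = -58.35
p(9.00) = -67.42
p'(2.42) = -3.31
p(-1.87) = -6.78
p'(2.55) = -3.57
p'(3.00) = -4.46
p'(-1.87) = 5.18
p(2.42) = -2.77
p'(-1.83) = 5.10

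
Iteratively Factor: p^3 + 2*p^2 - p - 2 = (p + 1)*(p^2 + p - 2) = (p - 1)*(p + 1)*(p + 2)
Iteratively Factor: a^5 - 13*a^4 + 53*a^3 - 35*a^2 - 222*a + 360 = (a - 3)*(a^4 - 10*a^3 + 23*a^2 + 34*a - 120) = (a - 5)*(a - 3)*(a^3 - 5*a^2 - 2*a + 24) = (a - 5)*(a - 4)*(a - 3)*(a^2 - a - 6) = (a - 5)*(a - 4)*(a - 3)^2*(a + 2)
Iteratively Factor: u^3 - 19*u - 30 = (u + 3)*(u^2 - 3*u - 10) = (u + 2)*(u + 3)*(u - 5)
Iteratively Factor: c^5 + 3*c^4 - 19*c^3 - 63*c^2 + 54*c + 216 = (c + 3)*(c^4 - 19*c^2 - 6*c + 72) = (c + 3)^2*(c^3 - 3*c^2 - 10*c + 24) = (c + 3)^3*(c^2 - 6*c + 8) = (c - 4)*(c + 3)^3*(c - 2)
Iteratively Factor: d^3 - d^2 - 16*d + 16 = (d + 4)*(d^2 - 5*d + 4) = (d - 4)*(d + 4)*(d - 1)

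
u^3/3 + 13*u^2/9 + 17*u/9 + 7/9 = (u/3 + 1/3)*(u + 1)*(u + 7/3)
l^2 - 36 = (l - 6)*(l + 6)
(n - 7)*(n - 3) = n^2 - 10*n + 21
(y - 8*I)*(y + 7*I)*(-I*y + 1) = -I*y^3 - 57*I*y + 56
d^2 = d^2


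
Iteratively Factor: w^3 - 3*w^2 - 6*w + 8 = (w - 1)*(w^2 - 2*w - 8) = (w - 4)*(w - 1)*(w + 2)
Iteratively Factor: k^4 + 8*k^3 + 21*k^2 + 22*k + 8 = (k + 1)*(k^3 + 7*k^2 + 14*k + 8) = (k + 1)^2*(k^2 + 6*k + 8) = (k + 1)^2*(k + 4)*(k + 2)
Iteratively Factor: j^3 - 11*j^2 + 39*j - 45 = (j - 5)*(j^2 - 6*j + 9) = (j - 5)*(j - 3)*(j - 3)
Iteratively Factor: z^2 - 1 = (z - 1)*(z + 1)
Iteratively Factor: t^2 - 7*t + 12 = (t - 4)*(t - 3)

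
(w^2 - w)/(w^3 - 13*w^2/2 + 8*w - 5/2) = 2*w/(2*w^2 - 11*w + 5)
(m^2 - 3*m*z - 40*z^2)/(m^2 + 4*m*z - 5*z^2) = (-m + 8*z)/(-m + z)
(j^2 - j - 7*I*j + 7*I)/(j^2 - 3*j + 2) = (j - 7*I)/(j - 2)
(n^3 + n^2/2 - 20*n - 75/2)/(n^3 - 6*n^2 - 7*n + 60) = (n + 5/2)/(n - 4)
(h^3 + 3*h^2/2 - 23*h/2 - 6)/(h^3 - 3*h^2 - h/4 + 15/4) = 2*(2*h^3 + 3*h^2 - 23*h - 12)/(4*h^3 - 12*h^2 - h + 15)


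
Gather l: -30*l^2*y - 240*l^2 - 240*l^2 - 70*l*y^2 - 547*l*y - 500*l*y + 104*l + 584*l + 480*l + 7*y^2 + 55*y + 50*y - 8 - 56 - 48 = l^2*(-30*y - 480) + l*(-70*y^2 - 1047*y + 1168) + 7*y^2 + 105*y - 112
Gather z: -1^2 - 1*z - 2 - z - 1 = -2*z - 4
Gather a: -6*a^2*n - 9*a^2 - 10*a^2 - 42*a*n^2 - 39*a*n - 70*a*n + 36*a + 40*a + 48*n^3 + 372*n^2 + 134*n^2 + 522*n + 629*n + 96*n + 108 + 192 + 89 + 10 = a^2*(-6*n - 19) + a*(-42*n^2 - 109*n + 76) + 48*n^3 + 506*n^2 + 1247*n + 399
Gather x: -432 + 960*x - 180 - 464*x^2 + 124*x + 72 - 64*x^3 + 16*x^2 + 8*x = -64*x^3 - 448*x^2 + 1092*x - 540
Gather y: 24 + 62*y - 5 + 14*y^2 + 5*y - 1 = 14*y^2 + 67*y + 18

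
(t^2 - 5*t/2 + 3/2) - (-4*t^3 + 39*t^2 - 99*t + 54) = 4*t^3 - 38*t^2 + 193*t/2 - 105/2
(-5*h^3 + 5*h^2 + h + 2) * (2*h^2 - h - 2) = -10*h^5 + 15*h^4 + 7*h^3 - 7*h^2 - 4*h - 4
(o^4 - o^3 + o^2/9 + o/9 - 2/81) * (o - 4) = o^5 - 5*o^4 + 37*o^3/9 - o^2/3 - 38*o/81 + 8/81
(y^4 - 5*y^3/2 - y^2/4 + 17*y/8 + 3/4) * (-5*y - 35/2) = -5*y^5 - 5*y^4 + 45*y^3 - 25*y^2/4 - 655*y/16 - 105/8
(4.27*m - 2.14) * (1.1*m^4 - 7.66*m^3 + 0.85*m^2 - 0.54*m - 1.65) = 4.697*m^5 - 35.0622*m^4 + 20.0219*m^3 - 4.1248*m^2 - 5.8899*m + 3.531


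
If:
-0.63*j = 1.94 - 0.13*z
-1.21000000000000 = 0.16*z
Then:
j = -4.64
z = -7.56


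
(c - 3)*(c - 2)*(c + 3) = c^3 - 2*c^2 - 9*c + 18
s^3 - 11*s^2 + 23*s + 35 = (s - 7)*(s - 5)*(s + 1)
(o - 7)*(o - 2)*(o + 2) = o^3 - 7*o^2 - 4*o + 28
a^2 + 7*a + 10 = (a + 2)*(a + 5)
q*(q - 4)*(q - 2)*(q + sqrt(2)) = q^4 - 6*q^3 + sqrt(2)*q^3 - 6*sqrt(2)*q^2 + 8*q^2 + 8*sqrt(2)*q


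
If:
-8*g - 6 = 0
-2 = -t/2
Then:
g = -3/4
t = 4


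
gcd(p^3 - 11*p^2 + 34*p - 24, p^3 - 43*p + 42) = p^2 - 7*p + 6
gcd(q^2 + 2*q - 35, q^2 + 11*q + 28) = q + 7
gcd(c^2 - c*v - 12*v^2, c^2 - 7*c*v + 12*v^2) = -c + 4*v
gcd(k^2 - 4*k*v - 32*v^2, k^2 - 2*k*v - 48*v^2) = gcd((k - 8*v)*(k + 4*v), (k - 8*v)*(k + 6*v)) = -k + 8*v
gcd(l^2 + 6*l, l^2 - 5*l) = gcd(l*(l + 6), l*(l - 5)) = l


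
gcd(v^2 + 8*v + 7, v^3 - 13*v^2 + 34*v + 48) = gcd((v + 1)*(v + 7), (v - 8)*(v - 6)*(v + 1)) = v + 1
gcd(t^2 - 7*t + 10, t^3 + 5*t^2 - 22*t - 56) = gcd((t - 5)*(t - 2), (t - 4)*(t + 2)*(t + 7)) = 1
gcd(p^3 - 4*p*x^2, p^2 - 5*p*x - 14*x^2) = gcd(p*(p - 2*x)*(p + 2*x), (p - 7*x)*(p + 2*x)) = p + 2*x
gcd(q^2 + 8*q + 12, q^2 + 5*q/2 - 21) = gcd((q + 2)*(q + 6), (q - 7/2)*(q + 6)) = q + 6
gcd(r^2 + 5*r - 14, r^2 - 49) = r + 7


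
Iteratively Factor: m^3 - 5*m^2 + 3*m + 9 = (m + 1)*(m^2 - 6*m + 9) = (m - 3)*(m + 1)*(m - 3)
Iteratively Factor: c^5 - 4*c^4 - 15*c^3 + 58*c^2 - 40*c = (c)*(c^4 - 4*c^3 - 15*c^2 + 58*c - 40) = c*(c - 1)*(c^3 - 3*c^2 - 18*c + 40) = c*(c - 2)*(c - 1)*(c^2 - c - 20) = c*(c - 5)*(c - 2)*(c - 1)*(c + 4)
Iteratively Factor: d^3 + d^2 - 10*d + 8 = (d + 4)*(d^2 - 3*d + 2) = (d - 1)*(d + 4)*(d - 2)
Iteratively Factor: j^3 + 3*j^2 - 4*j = (j + 4)*(j^2 - j) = (j - 1)*(j + 4)*(j)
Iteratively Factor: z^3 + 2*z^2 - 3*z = (z - 1)*(z^2 + 3*z) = z*(z - 1)*(z + 3)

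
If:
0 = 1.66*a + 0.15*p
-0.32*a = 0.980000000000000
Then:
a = -3.06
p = 33.89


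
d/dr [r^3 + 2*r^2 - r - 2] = 3*r^2 + 4*r - 1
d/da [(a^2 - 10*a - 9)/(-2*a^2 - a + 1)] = (-21*a^2 - 34*a - 19)/(4*a^4 + 4*a^3 - 3*a^2 - 2*a + 1)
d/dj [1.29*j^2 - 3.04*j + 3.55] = 2.58*j - 3.04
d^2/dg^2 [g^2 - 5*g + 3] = 2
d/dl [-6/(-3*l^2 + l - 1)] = 6*(1 - 6*l)/(3*l^2 - l + 1)^2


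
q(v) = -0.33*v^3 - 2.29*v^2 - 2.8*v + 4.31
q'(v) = -0.99*v^2 - 4.58*v - 2.8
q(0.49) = 2.35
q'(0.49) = -5.28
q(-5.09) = 2.75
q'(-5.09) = -5.14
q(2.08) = -14.39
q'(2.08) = -16.61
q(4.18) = -71.51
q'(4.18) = -39.24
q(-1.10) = 5.06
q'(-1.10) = 1.04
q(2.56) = -23.40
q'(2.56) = -21.01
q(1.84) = -10.65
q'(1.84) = -14.58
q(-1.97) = 3.46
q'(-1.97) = 2.38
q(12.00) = -929.29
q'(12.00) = -200.32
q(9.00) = -446.95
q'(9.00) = -124.21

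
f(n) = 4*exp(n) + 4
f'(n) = 4*exp(n)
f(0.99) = 14.76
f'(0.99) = 10.76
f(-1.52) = 4.87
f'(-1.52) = 0.87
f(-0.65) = 6.09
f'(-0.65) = 2.09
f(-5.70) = 4.01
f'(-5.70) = 0.01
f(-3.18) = 4.17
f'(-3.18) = 0.17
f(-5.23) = 4.02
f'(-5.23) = 0.02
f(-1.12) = 5.31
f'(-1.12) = 1.31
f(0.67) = 11.82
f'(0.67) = 7.82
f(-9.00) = 4.00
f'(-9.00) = 0.00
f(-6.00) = 4.01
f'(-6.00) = 0.01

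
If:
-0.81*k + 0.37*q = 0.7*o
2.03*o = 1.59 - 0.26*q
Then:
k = 0.56747552149851*q - 0.676883780332056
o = 0.783251231527094 - 0.12807881773399*q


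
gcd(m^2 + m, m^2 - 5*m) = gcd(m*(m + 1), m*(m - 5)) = m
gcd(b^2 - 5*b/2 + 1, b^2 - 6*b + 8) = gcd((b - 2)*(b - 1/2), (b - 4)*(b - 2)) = b - 2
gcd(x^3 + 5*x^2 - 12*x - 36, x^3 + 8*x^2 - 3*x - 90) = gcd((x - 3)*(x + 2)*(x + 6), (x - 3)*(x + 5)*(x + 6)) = x^2 + 3*x - 18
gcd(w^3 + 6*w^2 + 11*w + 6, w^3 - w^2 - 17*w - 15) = w^2 + 4*w + 3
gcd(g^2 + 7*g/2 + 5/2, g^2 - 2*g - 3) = g + 1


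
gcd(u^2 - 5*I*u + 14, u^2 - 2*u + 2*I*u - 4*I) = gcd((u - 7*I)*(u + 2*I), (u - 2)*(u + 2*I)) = u + 2*I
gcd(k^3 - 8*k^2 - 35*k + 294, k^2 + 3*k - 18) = k + 6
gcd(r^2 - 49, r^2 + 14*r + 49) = r + 7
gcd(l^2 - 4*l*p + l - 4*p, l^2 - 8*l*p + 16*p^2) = -l + 4*p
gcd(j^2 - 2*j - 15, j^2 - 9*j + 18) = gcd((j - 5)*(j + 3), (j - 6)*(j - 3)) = 1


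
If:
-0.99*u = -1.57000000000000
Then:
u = 1.59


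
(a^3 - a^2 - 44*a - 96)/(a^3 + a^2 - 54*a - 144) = (a + 4)/(a + 6)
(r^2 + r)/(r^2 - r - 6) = r*(r + 1)/(r^2 - r - 6)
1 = 1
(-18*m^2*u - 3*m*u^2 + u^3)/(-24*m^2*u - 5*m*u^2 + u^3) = (-6*m + u)/(-8*m + u)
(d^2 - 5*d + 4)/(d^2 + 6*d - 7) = (d - 4)/(d + 7)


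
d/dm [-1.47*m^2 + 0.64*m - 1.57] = 0.64 - 2.94*m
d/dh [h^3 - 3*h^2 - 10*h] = 3*h^2 - 6*h - 10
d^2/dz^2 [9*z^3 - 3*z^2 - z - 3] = 54*z - 6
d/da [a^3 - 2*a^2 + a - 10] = 3*a^2 - 4*a + 1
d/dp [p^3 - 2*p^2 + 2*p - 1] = 3*p^2 - 4*p + 2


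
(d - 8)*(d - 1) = d^2 - 9*d + 8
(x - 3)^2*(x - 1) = x^3 - 7*x^2 + 15*x - 9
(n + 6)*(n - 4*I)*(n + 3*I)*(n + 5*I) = n^4 + 6*n^3 + 4*I*n^3 + 17*n^2 + 24*I*n^2 + 102*n + 60*I*n + 360*I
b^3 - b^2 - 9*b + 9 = (b - 3)*(b - 1)*(b + 3)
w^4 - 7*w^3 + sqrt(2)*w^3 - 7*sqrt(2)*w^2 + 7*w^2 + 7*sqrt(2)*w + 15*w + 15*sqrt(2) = (w - 5)*(w - 3)*(w + 1)*(w + sqrt(2))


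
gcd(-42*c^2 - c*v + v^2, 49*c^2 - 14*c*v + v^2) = -7*c + v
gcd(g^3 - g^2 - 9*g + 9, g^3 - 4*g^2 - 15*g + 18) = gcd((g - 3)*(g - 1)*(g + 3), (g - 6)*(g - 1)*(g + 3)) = g^2 + 2*g - 3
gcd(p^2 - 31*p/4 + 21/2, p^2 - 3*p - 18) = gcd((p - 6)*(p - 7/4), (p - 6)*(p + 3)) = p - 6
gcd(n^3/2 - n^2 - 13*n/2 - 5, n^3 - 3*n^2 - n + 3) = n + 1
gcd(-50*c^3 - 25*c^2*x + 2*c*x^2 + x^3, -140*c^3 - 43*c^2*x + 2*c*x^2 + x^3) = 5*c + x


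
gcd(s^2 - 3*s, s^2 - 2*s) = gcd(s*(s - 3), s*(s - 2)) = s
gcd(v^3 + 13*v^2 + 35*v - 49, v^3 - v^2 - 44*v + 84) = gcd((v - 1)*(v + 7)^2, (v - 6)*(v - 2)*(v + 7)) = v + 7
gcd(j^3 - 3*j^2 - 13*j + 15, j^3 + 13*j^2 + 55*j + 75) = j + 3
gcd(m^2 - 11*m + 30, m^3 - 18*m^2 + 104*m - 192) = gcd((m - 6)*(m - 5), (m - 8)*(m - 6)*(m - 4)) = m - 6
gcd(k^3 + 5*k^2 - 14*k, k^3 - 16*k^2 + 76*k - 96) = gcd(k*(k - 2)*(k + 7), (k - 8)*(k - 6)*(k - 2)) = k - 2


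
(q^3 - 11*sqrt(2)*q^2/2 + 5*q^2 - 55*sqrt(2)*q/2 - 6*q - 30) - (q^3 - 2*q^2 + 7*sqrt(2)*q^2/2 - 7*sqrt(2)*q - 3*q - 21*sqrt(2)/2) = -9*sqrt(2)*q^2 + 7*q^2 - 41*sqrt(2)*q/2 - 3*q - 30 + 21*sqrt(2)/2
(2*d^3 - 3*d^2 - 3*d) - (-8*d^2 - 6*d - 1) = 2*d^3 + 5*d^2 + 3*d + 1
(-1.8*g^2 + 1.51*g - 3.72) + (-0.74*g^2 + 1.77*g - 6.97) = -2.54*g^2 + 3.28*g - 10.69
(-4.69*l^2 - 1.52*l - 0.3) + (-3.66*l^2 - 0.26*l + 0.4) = -8.35*l^2 - 1.78*l + 0.1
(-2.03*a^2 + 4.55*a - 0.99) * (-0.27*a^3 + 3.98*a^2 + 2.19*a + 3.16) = 0.5481*a^5 - 9.3079*a^4 + 13.9306*a^3 - 0.3905*a^2 + 12.2099*a - 3.1284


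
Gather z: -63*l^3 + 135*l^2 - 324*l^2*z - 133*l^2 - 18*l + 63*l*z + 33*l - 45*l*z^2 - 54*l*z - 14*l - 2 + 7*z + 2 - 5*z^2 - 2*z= -63*l^3 + 2*l^2 + l + z^2*(-45*l - 5) + z*(-324*l^2 + 9*l + 5)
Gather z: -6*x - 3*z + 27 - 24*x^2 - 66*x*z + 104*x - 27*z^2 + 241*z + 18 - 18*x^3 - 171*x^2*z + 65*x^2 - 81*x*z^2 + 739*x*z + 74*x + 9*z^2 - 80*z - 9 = -18*x^3 + 41*x^2 + 172*x + z^2*(-81*x - 18) + z*(-171*x^2 + 673*x + 158) + 36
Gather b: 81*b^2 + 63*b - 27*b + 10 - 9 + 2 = 81*b^2 + 36*b + 3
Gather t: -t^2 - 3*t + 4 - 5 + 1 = -t^2 - 3*t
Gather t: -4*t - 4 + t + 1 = -3*t - 3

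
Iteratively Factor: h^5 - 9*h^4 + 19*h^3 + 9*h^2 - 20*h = (h)*(h^4 - 9*h^3 + 19*h^2 + 9*h - 20) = h*(h - 1)*(h^3 - 8*h^2 + 11*h + 20) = h*(h - 5)*(h - 1)*(h^2 - 3*h - 4) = h*(h - 5)*(h - 4)*(h - 1)*(h + 1)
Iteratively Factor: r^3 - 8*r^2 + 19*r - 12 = (r - 3)*(r^2 - 5*r + 4) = (r - 3)*(r - 1)*(r - 4)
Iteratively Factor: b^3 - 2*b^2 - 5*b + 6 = (b + 2)*(b^2 - 4*b + 3) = (b - 3)*(b + 2)*(b - 1)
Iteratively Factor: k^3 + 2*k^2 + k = (k)*(k^2 + 2*k + 1) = k*(k + 1)*(k + 1)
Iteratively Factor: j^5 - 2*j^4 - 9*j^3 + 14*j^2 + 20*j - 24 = (j + 2)*(j^4 - 4*j^3 - j^2 + 16*j - 12) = (j - 3)*(j + 2)*(j^3 - j^2 - 4*j + 4) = (j - 3)*(j - 2)*(j + 2)*(j^2 + j - 2) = (j - 3)*(j - 2)*(j + 2)^2*(j - 1)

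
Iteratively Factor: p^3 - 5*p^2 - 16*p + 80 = (p - 5)*(p^2 - 16) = (p - 5)*(p + 4)*(p - 4)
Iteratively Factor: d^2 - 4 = (d - 2)*(d + 2)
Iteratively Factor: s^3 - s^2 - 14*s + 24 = (s - 3)*(s^2 + 2*s - 8) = (s - 3)*(s + 4)*(s - 2)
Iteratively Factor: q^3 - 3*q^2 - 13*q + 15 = (q - 1)*(q^2 - 2*q - 15) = (q - 5)*(q - 1)*(q + 3)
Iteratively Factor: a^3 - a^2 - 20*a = (a - 5)*(a^2 + 4*a) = (a - 5)*(a + 4)*(a)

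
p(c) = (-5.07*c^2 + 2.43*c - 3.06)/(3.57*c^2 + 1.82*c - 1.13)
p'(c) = (2.43 - 10.14*c)/(3.57*c^2 + 1.82*c - 1.13) + (-7.14*c - 1.82)*(-5.07*c^2 + 2.43*c - 3.06)/(3.57*c^2 + 1.82*c - 1.13)^2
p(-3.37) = -2.07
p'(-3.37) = -0.28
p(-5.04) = -1.79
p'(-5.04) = -0.10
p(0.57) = -3.11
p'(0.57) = 14.04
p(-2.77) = -2.29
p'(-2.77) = -0.50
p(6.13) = -1.24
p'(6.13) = -0.02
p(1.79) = -1.10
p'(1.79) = 0.03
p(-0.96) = -24.38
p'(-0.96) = -267.75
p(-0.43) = 4.03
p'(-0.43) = -9.44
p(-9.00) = -1.60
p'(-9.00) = -0.02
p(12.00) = -1.32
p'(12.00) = -0.01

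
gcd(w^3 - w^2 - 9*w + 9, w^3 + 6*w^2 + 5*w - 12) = w^2 + 2*w - 3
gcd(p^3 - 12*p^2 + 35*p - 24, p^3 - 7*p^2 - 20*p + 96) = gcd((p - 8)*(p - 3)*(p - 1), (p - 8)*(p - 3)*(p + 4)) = p^2 - 11*p + 24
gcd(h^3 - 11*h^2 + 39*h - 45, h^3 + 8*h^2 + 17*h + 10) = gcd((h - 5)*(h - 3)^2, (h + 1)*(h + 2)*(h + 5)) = 1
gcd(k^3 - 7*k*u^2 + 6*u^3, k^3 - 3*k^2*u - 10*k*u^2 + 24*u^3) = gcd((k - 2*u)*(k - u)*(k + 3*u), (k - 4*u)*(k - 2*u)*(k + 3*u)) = -k^2 - k*u + 6*u^2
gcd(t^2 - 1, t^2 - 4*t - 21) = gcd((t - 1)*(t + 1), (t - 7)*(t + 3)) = 1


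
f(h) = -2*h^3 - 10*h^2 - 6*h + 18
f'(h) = -6*h^2 - 20*h - 6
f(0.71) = 7.98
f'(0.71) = -23.22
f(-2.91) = 0.06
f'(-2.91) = 1.39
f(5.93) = -786.28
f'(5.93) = -335.59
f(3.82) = -262.33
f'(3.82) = -169.95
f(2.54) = -94.53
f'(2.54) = -95.51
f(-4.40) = 21.17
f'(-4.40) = -34.16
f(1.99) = -49.30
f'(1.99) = -69.56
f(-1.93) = 6.71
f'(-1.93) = 10.25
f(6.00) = -810.00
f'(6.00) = -342.00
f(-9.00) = 720.00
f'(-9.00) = -312.00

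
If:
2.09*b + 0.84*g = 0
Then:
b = -0.401913875598086*g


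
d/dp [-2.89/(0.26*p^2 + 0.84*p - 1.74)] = (1.5028*p + 2.4276)/(0.26*p^2 + 0.84*p - 1.74)^2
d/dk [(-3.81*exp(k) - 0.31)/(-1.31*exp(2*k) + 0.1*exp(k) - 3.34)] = (-4.9911*exp(2*k) - 0.8122*exp(k) + 12.7564)*exp(k)/(1.7161*exp(4*k) - 0.262*exp(3*k) + 8.7608*exp(2*k) - 0.668*exp(k) + 11.1556)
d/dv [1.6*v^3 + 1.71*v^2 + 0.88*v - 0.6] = 4.8*v^2 + 3.42*v + 0.88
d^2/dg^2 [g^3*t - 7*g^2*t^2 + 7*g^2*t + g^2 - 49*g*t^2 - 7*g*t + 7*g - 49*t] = 6*g*t - 14*t^2 + 14*t + 2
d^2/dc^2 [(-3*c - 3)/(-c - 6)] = -30/(c + 6)^3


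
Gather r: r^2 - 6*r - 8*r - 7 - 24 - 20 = r^2 - 14*r - 51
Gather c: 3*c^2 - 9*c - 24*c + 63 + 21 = 3*c^2 - 33*c + 84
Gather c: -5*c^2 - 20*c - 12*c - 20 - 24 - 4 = -5*c^2 - 32*c - 48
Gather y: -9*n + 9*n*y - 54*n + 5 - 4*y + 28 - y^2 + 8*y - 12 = -63*n - y^2 + y*(9*n + 4) + 21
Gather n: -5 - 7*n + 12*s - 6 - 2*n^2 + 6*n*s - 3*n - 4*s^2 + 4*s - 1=-2*n^2 + n*(6*s - 10) - 4*s^2 + 16*s - 12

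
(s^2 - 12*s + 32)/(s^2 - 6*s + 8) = (s - 8)/(s - 2)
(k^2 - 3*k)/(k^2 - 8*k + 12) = k*(k - 3)/(k^2 - 8*k + 12)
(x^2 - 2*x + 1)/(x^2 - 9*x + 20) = (x^2 - 2*x + 1)/(x^2 - 9*x + 20)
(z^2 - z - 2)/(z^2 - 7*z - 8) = (z - 2)/(z - 8)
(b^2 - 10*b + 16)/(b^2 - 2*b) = (b - 8)/b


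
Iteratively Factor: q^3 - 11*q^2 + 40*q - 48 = (q - 3)*(q^2 - 8*q + 16) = (q - 4)*(q - 3)*(q - 4)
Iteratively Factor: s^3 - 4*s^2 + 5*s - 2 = (s - 2)*(s^2 - 2*s + 1) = (s - 2)*(s - 1)*(s - 1)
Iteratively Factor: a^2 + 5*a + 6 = (a + 2)*(a + 3)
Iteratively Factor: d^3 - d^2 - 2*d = (d + 1)*(d^2 - 2*d) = d*(d + 1)*(d - 2)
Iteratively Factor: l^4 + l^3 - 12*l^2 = (l)*(l^3 + l^2 - 12*l) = l*(l + 4)*(l^2 - 3*l) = l*(l - 3)*(l + 4)*(l)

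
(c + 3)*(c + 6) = c^2 + 9*c + 18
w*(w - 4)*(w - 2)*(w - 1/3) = w^4 - 19*w^3/3 + 10*w^2 - 8*w/3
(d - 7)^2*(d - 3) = d^3 - 17*d^2 + 91*d - 147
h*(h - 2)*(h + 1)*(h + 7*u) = h^4 + 7*h^3*u - h^3 - 7*h^2*u - 2*h^2 - 14*h*u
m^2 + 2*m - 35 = (m - 5)*(m + 7)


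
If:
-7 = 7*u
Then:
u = -1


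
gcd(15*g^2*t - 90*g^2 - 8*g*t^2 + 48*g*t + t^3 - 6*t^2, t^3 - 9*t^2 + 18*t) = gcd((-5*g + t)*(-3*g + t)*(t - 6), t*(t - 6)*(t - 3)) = t - 6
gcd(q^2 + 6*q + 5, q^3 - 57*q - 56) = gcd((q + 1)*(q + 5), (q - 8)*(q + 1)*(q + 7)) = q + 1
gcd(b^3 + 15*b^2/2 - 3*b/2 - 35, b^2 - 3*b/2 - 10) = b + 5/2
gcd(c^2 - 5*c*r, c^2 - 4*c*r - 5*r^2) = -c + 5*r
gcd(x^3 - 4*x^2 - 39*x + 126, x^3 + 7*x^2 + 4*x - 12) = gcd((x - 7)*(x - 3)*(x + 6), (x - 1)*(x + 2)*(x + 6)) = x + 6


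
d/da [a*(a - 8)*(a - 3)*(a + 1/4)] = 4*a^3 - 129*a^2/4 + 85*a/2 + 6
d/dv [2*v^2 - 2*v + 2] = 4*v - 2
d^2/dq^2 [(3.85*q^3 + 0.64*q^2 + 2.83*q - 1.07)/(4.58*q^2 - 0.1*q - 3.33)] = (-1.4210854715202e-14*q^4 + 236.825444*q^3 - 68.410812*q^2 + 518.062722*q - 20.350384)/(96.071912*q^6 - 6.29292*q^5 - 209.416836*q^4 + 9.14984*q^3 + 152.261586*q^2 - 3.32667*q - 36.926037)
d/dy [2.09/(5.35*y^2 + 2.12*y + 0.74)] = (-22.363*y - 4.4308)/(5.35*y^2 + 2.12*y + 0.74)^2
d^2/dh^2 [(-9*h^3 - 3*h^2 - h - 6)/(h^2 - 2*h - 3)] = 2*(-70*h^3 - 207*h^2 - 216*h - 63)/(h^6 - 6*h^5 + 3*h^4 + 28*h^3 - 9*h^2 - 54*h - 27)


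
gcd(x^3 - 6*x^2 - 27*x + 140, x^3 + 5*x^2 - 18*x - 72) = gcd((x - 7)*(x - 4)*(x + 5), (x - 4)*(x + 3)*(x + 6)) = x - 4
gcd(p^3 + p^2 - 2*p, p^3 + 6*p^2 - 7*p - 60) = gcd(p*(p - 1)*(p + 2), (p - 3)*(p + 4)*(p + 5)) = 1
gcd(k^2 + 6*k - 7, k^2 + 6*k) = 1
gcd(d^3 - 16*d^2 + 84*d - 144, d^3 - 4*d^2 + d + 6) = 1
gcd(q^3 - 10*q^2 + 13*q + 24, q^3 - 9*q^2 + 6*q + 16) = q^2 - 7*q - 8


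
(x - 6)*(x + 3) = x^2 - 3*x - 18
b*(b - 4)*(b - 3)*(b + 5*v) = b^4 + 5*b^3*v - 7*b^3 - 35*b^2*v + 12*b^2 + 60*b*v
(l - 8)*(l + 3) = l^2 - 5*l - 24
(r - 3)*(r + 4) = r^2 + r - 12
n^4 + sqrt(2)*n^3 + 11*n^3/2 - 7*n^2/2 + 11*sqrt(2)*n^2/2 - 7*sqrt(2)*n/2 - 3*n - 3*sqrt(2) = (n - 1)*(n + 1/2)*(n + 6)*(n + sqrt(2))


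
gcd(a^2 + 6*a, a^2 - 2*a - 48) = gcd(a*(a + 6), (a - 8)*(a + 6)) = a + 6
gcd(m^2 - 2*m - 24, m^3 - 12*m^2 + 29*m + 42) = m - 6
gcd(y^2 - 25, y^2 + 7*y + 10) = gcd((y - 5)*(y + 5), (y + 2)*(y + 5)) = y + 5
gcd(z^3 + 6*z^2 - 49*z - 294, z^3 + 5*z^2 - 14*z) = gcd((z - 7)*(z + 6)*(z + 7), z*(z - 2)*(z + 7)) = z + 7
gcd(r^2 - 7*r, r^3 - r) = r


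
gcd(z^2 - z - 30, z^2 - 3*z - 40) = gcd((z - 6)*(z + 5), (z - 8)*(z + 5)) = z + 5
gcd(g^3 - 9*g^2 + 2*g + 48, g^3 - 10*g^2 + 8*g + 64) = g^2 - 6*g - 16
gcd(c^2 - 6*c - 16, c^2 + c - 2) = c + 2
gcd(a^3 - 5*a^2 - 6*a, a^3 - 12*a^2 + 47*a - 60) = 1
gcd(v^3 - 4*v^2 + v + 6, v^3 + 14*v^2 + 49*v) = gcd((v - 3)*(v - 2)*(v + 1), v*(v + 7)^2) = 1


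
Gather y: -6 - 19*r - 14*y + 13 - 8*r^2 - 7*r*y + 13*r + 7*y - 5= -8*r^2 - 6*r + y*(-7*r - 7) + 2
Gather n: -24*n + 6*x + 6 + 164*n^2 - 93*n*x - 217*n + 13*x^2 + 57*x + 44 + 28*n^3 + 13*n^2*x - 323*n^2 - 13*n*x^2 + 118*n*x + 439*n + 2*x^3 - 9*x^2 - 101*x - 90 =28*n^3 + n^2*(13*x - 159) + n*(-13*x^2 + 25*x + 198) + 2*x^3 + 4*x^2 - 38*x - 40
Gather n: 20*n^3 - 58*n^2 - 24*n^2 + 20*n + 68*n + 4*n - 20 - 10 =20*n^3 - 82*n^2 + 92*n - 30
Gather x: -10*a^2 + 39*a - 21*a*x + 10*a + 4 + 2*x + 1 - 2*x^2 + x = -10*a^2 + 49*a - 2*x^2 + x*(3 - 21*a) + 5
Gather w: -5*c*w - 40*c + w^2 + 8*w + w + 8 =-40*c + w^2 + w*(9 - 5*c) + 8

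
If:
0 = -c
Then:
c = 0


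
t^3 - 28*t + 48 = (t - 4)*(t - 2)*(t + 6)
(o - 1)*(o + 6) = o^2 + 5*o - 6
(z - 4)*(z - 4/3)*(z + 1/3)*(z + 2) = z^4 - 3*z^3 - 58*z^2/9 + 80*z/9 + 32/9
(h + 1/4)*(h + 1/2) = h^2 + 3*h/4 + 1/8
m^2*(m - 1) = m^3 - m^2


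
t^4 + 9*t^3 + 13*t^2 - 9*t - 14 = (t - 1)*(t + 1)*(t + 2)*(t + 7)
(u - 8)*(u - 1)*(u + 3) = u^3 - 6*u^2 - 19*u + 24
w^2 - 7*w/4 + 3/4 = (w - 1)*(w - 3/4)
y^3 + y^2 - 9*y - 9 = (y - 3)*(y + 1)*(y + 3)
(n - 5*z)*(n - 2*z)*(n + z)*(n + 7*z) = n^4 + n^3*z - 39*n^2*z^2 + 31*n*z^3 + 70*z^4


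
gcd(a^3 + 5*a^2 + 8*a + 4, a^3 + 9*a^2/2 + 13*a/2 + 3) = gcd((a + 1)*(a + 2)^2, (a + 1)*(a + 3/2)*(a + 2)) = a^2 + 3*a + 2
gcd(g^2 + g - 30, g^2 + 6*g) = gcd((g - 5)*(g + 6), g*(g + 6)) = g + 6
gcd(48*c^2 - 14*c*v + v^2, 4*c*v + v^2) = 1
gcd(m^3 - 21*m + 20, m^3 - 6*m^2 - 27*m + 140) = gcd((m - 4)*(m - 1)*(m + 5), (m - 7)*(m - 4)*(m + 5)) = m^2 + m - 20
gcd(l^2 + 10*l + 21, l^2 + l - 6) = l + 3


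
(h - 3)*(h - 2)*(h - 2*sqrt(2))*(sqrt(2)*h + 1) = sqrt(2)*h^4 - 5*sqrt(2)*h^3 - 3*h^3 + 4*sqrt(2)*h^2 + 15*h^2 - 18*h + 10*sqrt(2)*h - 12*sqrt(2)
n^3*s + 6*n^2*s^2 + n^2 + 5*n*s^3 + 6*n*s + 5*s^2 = (n + s)*(n + 5*s)*(n*s + 1)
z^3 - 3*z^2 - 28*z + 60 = (z - 6)*(z - 2)*(z + 5)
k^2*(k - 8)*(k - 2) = k^4 - 10*k^3 + 16*k^2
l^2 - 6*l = l*(l - 6)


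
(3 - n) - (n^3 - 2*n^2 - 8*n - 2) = -n^3 + 2*n^2 + 7*n + 5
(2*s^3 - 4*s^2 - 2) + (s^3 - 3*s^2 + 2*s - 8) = 3*s^3 - 7*s^2 + 2*s - 10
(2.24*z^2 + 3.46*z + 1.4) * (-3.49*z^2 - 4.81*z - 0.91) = -7.8176*z^4 - 22.8498*z^3 - 23.567*z^2 - 9.8826*z - 1.274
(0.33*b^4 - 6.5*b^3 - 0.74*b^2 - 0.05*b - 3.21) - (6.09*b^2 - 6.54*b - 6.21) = 0.33*b^4 - 6.5*b^3 - 6.83*b^2 + 6.49*b + 3.0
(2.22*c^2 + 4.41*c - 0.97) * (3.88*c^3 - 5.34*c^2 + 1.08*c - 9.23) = 8.6136*c^5 + 5.256*c^4 - 24.9154*c^3 - 10.548*c^2 - 41.7519*c + 8.9531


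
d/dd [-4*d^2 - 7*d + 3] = -8*d - 7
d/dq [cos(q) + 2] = -sin(q)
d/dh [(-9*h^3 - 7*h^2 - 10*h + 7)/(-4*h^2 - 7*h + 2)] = (36*h^4 + 126*h^3 - 45*h^2 + 28*h + 29)/(16*h^4 + 56*h^3 + 33*h^2 - 28*h + 4)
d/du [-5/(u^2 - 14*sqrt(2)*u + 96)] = 10*(u - 7*sqrt(2))/(u^2 - 14*sqrt(2)*u + 96)^2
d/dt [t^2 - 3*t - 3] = 2*t - 3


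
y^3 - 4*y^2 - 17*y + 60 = (y - 5)*(y - 3)*(y + 4)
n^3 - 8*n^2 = n^2*(n - 8)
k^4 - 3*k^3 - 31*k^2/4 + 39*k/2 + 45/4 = (k - 3)^2*(k + 1/2)*(k + 5/2)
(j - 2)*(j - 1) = j^2 - 3*j + 2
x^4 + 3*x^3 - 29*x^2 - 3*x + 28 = (x - 4)*(x - 1)*(x + 1)*(x + 7)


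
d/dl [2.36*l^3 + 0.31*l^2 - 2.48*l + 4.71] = 7.08*l^2 + 0.62*l - 2.48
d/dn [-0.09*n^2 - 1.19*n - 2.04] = -0.18*n - 1.19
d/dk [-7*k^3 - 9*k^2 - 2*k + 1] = -21*k^2 - 18*k - 2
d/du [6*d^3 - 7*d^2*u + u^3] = -7*d^2 + 3*u^2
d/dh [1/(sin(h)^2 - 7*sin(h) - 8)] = (7 - 2*sin(h))*cos(h)/((sin(h) - 8)^2*(sin(h) + 1)^2)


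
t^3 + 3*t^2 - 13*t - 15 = (t - 3)*(t + 1)*(t + 5)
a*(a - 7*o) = a^2 - 7*a*o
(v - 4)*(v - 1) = v^2 - 5*v + 4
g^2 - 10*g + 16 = (g - 8)*(g - 2)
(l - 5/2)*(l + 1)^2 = l^3 - l^2/2 - 4*l - 5/2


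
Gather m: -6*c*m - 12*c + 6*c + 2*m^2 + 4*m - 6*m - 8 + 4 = -6*c + 2*m^2 + m*(-6*c - 2) - 4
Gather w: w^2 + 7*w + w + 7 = w^2 + 8*w + 7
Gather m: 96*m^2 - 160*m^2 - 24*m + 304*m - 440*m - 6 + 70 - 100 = -64*m^2 - 160*m - 36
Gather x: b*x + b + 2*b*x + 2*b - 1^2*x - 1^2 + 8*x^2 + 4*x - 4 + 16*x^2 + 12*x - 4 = 3*b + 24*x^2 + x*(3*b + 15) - 9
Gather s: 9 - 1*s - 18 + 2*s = s - 9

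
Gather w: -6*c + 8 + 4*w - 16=-6*c + 4*w - 8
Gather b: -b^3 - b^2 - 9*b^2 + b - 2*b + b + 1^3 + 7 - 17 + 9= -b^3 - 10*b^2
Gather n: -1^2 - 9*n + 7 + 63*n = 54*n + 6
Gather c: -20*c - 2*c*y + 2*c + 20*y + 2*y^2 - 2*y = c*(-2*y - 18) + 2*y^2 + 18*y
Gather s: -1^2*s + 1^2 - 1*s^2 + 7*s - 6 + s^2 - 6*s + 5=0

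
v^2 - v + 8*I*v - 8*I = (v - 1)*(v + 8*I)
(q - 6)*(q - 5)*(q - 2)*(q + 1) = q^4 - 12*q^3 + 39*q^2 - 8*q - 60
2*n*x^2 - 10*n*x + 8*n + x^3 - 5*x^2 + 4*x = (2*n + x)*(x - 4)*(x - 1)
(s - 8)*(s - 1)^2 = s^3 - 10*s^2 + 17*s - 8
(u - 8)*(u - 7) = u^2 - 15*u + 56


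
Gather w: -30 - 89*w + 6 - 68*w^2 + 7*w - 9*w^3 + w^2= -9*w^3 - 67*w^2 - 82*w - 24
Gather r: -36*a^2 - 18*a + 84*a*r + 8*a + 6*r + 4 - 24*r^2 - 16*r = -36*a^2 - 10*a - 24*r^2 + r*(84*a - 10) + 4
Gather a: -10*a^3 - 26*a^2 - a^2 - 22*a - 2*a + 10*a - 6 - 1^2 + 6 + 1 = -10*a^3 - 27*a^2 - 14*a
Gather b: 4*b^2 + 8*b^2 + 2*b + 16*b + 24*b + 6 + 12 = 12*b^2 + 42*b + 18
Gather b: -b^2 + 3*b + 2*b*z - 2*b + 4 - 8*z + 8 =-b^2 + b*(2*z + 1) - 8*z + 12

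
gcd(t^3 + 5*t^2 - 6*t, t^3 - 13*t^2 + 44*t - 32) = t - 1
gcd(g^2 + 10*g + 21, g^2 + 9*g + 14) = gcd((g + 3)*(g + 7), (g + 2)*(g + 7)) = g + 7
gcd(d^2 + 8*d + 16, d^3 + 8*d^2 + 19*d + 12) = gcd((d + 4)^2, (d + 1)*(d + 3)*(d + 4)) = d + 4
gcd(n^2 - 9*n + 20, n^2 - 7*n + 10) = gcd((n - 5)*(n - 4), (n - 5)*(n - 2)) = n - 5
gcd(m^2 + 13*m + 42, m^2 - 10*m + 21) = 1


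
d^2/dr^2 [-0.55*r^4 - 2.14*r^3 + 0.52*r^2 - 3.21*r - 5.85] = -6.6*r^2 - 12.84*r + 1.04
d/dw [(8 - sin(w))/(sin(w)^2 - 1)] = (sin(w)^2 - 16*sin(w) + 1)/cos(w)^3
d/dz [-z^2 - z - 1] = -2*z - 1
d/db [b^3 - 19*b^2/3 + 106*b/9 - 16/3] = 3*b^2 - 38*b/3 + 106/9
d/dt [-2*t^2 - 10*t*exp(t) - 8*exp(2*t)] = -10*t*exp(t) - 4*t - 16*exp(2*t) - 10*exp(t)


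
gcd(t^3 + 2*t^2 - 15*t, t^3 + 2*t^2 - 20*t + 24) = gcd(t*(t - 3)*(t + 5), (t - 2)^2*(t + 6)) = 1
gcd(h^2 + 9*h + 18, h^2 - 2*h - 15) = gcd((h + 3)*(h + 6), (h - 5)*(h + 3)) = h + 3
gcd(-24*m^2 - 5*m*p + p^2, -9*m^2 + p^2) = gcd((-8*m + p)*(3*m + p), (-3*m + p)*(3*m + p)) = 3*m + p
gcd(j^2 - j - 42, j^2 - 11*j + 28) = j - 7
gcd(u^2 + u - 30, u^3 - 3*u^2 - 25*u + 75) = u - 5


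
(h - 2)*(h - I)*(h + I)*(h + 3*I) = h^4 - 2*h^3 + 3*I*h^3 + h^2 - 6*I*h^2 - 2*h + 3*I*h - 6*I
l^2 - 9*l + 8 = (l - 8)*(l - 1)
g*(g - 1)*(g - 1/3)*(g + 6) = g^4 + 14*g^3/3 - 23*g^2/3 + 2*g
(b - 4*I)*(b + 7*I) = b^2 + 3*I*b + 28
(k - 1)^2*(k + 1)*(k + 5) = k^4 + 4*k^3 - 6*k^2 - 4*k + 5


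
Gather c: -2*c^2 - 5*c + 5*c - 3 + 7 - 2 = 2 - 2*c^2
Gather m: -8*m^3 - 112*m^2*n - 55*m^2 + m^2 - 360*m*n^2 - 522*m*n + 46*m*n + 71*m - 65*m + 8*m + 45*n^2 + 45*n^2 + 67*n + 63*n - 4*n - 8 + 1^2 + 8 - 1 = -8*m^3 + m^2*(-112*n - 54) + m*(-360*n^2 - 476*n + 14) + 90*n^2 + 126*n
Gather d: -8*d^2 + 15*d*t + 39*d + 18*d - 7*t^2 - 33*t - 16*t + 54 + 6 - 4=-8*d^2 + d*(15*t + 57) - 7*t^2 - 49*t + 56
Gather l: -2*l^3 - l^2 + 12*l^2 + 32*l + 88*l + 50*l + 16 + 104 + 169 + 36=-2*l^3 + 11*l^2 + 170*l + 325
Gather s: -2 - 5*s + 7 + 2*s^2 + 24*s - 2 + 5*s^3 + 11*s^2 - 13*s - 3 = 5*s^3 + 13*s^2 + 6*s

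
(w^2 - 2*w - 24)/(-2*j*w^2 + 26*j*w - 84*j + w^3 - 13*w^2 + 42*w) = (w + 4)/(-2*j*w + 14*j + w^2 - 7*w)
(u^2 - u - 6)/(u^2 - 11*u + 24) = (u + 2)/(u - 8)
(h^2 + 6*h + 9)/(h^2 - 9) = (h + 3)/(h - 3)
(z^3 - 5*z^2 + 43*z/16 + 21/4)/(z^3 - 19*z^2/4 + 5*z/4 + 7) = (z + 3/4)/(z + 1)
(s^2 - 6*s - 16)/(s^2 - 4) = (s - 8)/(s - 2)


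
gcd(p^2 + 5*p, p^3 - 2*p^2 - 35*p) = p^2 + 5*p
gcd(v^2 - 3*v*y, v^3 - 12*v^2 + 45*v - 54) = 1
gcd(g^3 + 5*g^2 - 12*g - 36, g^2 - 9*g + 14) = 1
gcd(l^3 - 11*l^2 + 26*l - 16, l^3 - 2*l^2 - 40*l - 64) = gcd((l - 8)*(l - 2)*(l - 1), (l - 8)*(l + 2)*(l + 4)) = l - 8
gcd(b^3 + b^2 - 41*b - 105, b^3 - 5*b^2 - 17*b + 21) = b^2 - 4*b - 21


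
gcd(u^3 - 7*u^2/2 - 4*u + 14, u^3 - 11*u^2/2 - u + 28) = u^2 - 3*u/2 - 7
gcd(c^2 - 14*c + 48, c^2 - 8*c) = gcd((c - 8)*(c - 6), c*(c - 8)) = c - 8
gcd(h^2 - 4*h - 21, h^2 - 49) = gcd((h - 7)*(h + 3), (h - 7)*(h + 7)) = h - 7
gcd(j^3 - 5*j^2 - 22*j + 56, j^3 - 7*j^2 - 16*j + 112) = j^2 - 3*j - 28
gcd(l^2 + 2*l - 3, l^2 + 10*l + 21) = l + 3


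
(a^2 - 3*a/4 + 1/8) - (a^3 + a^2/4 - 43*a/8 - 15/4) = -a^3 + 3*a^2/4 + 37*a/8 + 31/8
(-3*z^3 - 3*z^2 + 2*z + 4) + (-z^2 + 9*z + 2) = -3*z^3 - 4*z^2 + 11*z + 6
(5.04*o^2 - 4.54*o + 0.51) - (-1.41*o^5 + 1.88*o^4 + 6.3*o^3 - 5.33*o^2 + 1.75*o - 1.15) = 1.41*o^5 - 1.88*o^4 - 6.3*o^3 + 10.37*o^2 - 6.29*o + 1.66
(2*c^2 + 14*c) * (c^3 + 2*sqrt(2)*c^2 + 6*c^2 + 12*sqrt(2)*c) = 2*c^5 + 4*sqrt(2)*c^4 + 26*c^4 + 52*sqrt(2)*c^3 + 84*c^3 + 168*sqrt(2)*c^2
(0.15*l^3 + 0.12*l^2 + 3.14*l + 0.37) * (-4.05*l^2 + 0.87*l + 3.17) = -0.6075*l^5 - 0.3555*l^4 - 12.1371*l^3 + 1.6137*l^2 + 10.2757*l + 1.1729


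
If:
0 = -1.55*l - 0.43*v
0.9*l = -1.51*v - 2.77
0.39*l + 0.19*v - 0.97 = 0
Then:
No Solution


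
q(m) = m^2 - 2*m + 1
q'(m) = 2*m - 2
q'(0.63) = -0.74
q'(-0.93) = -3.86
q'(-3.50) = -9.00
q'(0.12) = -1.76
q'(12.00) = 22.00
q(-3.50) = 20.25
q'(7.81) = 13.62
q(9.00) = 64.00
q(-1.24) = 5.02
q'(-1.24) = -4.48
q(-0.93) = 3.72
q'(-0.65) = -3.30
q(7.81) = 46.38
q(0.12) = 0.77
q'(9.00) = 16.00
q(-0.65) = 2.72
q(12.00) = 121.00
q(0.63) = 0.14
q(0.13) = 0.76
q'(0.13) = -1.74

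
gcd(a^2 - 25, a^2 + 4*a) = 1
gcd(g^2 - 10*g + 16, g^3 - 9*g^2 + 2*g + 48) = g - 8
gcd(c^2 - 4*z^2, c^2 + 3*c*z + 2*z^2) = c + 2*z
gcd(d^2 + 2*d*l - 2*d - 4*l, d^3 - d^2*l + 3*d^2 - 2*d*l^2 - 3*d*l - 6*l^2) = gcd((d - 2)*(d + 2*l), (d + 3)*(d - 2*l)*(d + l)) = 1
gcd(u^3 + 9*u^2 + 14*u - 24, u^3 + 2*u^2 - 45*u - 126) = u + 6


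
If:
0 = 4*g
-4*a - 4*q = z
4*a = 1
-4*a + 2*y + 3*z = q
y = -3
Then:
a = 1/4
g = 0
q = -10/13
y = -3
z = 27/13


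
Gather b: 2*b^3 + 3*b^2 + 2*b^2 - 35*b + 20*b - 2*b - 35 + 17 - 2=2*b^3 + 5*b^2 - 17*b - 20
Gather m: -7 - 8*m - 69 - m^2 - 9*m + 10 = -m^2 - 17*m - 66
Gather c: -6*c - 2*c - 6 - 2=-8*c - 8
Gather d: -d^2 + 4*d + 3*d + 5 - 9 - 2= -d^2 + 7*d - 6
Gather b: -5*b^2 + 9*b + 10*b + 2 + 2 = -5*b^2 + 19*b + 4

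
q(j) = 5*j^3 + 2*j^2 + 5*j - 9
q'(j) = 15*j^2 + 4*j + 5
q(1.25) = 10.14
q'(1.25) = 33.44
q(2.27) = 71.14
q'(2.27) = 91.37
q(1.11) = 5.85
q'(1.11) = 27.92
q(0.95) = 1.84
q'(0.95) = 22.34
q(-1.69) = -35.87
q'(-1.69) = 41.08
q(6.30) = 1352.12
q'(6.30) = 625.55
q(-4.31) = -393.71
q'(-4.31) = 266.40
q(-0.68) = -13.05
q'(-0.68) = 9.22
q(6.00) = 1173.00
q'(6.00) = 569.00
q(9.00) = 3843.00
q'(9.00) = 1256.00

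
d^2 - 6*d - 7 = (d - 7)*(d + 1)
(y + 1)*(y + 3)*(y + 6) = y^3 + 10*y^2 + 27*y + 18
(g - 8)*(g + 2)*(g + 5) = g^3 - g^2 - 46*g - 80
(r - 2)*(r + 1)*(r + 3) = r^3 + 2*r^2 - 5*r - 6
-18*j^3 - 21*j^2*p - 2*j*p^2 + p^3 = (-6*j + p)*(j + p)*(3*j + p)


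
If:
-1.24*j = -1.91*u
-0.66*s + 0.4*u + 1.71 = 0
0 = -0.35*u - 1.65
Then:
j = -7.26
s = -0.27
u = -4.71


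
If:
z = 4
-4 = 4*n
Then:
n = -1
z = 4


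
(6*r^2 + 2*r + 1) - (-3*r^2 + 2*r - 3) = 9*r^2 + 4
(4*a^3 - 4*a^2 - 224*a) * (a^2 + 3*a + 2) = 4*a^5 + 8*a^4 - 228*a^3 - 680*a^2 - 448*a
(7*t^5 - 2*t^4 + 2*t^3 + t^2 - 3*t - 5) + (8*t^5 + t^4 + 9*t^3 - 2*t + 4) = 15*t^5 - t^4 + 11*t^3 + t^2 - 5*t - 1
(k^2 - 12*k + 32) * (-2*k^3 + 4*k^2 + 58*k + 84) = -2*k^5 + 28*k^4 - 54*k^3 - 484*k^2 + 848*k + 2688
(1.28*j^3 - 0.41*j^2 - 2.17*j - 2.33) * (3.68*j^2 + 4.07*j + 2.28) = 4.7104*j^5 + 3.7008*j^4 - 6.7359*j^3 - 18.3411*j^2 - 14.4307*j - 5.3124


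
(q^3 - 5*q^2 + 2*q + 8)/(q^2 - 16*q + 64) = (q^3 - 5*q^2 + 2*q + 8)/(q^2 - 16*q + 64)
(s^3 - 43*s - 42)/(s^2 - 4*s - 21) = (s^2 + 7*s + 6)/(s + 3)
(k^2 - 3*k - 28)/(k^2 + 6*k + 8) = (k - 7)/(k + 2)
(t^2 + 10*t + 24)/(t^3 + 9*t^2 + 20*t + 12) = (t + 4)/(t^2 + 3*t + 2)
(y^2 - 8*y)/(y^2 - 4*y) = (y - 8)/(y - 4)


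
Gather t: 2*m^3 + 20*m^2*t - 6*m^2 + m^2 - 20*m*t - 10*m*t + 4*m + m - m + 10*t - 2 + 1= 2*m^3 - 5*m^2 + 4*m + t*(20*m^2 - 30*m + 10) - 1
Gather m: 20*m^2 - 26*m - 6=20*m^2 - 26*m - 6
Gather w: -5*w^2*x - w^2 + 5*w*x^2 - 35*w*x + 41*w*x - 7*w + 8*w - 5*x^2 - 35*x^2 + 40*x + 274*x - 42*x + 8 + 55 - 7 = w^2*(-5*x - 1) + w*(5*x^2 + 6*x + 1) - 40*x^2 + 272*x + 56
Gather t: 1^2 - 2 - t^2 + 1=-t^2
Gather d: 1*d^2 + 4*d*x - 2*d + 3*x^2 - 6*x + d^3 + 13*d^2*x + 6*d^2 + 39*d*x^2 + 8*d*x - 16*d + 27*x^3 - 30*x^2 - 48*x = d^3 + d^2*(13*x + 7) + d*(39*x^2 + 12*x - 18) + 27*x^3 - 27*x^2 - 54*x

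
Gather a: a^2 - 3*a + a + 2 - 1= a^2 - 2*a + 1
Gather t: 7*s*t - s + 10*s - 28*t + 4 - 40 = 9*s + t*(7*s - 28) - 36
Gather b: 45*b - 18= 45*b - 18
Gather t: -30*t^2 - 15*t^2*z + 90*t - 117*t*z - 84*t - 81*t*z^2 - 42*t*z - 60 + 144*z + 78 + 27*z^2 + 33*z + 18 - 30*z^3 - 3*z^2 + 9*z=t^2*(-15*z - 30) + t*(-81*z^2 - 159*z + 6) - 30*z^3 + 24*z^2 + 186*z + 36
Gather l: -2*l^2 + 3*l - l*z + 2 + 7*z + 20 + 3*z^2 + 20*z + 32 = -2*l^2 + l*(3 - z) + 3*z^2 + 27*z + 54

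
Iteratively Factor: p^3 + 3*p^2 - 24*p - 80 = (p - 5)*(p^2 + 8*p + 16) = (p - 5)*(p + 4)*(p + 4)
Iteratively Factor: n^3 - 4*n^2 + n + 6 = (n - 2)*(n^2 - 2*n - 3) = (n - 2)*(n + 1)*(n - 3)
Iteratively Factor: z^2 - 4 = (z - 2)*(z + 2)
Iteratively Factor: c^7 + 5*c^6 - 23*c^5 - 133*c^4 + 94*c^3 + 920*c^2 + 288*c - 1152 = (c + 4)*(c^6 + c^5 - 27*c^4 - 25*c^3 + 194*c^2 + 144*c - 288) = (c - 3)*(c + 4)*(c^5 + 4*c^4 - 15*c^3 - 70*c^2 - 16*c + 96) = (c - 3)*(c + 4)^2*(c^4 - 15*c^2 - 10*c + 24) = (c - 3)*(c - 1)*(c + 4)^2*(c^3 + c^2 - 14*c - 24) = (c - 3)*(c - 1)*(c + 2)*(c + 4)^2*(c^2 - c - 12) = (c - 4)*(c - 3)*(c - 1)*(c + 2)*(c + 4)^2*(c + 3)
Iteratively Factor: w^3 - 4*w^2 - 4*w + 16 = (w - 2)*(w^2 - 2*w - 8) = (w - 2)*(w + 2)*(w - 4)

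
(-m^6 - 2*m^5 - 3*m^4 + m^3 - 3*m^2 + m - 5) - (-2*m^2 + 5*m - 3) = -m^6 - 2*m^5 - 3*m^4 + m^3 - m^2 - 4*m - 2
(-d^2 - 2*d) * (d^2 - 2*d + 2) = -d^4 + 2*d^2 - 4*d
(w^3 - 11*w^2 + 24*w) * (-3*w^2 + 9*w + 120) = -3*w^5 + 42*w^4 - 51*w^3 - 1104*w^2 + 2880*w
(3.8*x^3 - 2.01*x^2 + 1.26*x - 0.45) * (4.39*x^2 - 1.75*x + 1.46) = 16.682*x^5 - 15.4739*x^4 + 14.5969*x^3 - 7.1151*x^2 + 2.6271*x - 0.657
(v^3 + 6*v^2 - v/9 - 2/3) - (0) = v^3 + 6*v^2 - v/9 - 2/3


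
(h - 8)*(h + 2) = h^2 - 6*h - 16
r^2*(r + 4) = r^3 + 4*r^2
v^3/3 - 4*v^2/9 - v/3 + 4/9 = (v/3 + 1/3)*(v - 4/3)*(v - 1)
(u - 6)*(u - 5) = u^2 - 11*u + 30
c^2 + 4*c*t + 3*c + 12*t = (c + 3)*(c + 4*t)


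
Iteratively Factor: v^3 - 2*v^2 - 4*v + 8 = (v + 2)*(v^2 - 4*v + 4) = (v - 2)*(v + 2)*(v - 2)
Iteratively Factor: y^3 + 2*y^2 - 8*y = (y)*(y^2 + 2*y - 8) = y*(y - 2)*(y + 4)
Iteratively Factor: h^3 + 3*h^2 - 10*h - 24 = (h - 3)*(h^2 + 6*h + 8) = (h - 3)*(h + 2)*(h + 4)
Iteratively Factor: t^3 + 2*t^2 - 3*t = (t + 3)*(t^2 - t) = t*(t + 3)*(t - 1)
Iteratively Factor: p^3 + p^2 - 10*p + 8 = (p - 2)*(p^2 + 3*p - 4) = (p - 2)*(p + 4)*(p - 1)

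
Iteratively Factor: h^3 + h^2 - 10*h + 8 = (h - 2)*(h^2 + 3*h - 4) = (h - 2)*(h + 4)*(h - 1)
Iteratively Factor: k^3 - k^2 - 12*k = (k)*(k^2 - k - 12) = k*(k + 3)*(k - 4)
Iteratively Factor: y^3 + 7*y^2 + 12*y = (y)*(y^2 + 7*y + 12) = y*(y + 4)*(y + 3)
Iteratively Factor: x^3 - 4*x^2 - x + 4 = (x + 1)*(x^2 - 5*x + 4) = (x - 4)*(x + 1)*(x - 1)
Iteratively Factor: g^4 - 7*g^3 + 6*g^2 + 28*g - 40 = (g + 2)*(g^3 - 9*g^2 + 24*g - 20) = (g - 2)*(g + 2)*(g^2 - 7*g + 10) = (g - 2)^2*(g + 2)*(g - 5)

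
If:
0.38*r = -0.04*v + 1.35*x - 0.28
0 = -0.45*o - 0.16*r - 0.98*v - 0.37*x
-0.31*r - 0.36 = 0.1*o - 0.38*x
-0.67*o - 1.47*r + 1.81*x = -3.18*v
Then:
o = 2.17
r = -2.47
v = -0.40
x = -0.50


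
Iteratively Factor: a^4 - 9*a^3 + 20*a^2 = (a)*(a^3 - 9*a^2 + 20*a) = a^2*(a^2 - 9*a + 20) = a^2*(a - 4)*(a - 5)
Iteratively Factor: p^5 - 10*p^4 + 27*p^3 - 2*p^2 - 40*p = (p - 4)*(p^4 - 6*p^3 + 3*p^2 + 10*p) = (p - 4)*(p - 2)*(p^3 - 4*p^2 - 5*p) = (p - 4)*(p - 2)*(p + 1)*(p^2 - 5*p) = p*(p - 4)*(p - 2)*(p + 1)*(p - 5)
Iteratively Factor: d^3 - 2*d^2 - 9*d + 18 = (d - 2)*(d^2 - 9) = (d - 3)*(d - 2)*(d + 3)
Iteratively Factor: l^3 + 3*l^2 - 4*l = (l)*(l^2 + 3*l - 4) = l*(l + 4)*(l - 1)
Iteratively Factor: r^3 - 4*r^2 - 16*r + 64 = (r + 4)*(r^2 - 8*r + 16) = (r - 4)*(r + 4)*(r - 4)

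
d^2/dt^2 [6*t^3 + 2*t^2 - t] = 36*t + 4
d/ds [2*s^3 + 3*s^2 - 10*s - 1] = 6*s^2 + 6*s - 10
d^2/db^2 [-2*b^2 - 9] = -4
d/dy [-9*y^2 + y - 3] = 1 - 18*y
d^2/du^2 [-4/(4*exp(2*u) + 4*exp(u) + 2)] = 4*(-4*(2*exp(u) + 1)^2*exp(u) + (4*exp(u) + 1)*(2*exp(2*u) + 2*exp(u) + 1))*exp(u)/(2*exp(2*u) + 2*exp(u) + 1)^3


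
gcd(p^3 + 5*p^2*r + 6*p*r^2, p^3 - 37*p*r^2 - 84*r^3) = p + 3*r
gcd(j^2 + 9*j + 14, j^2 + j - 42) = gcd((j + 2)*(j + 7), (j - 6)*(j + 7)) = j + 7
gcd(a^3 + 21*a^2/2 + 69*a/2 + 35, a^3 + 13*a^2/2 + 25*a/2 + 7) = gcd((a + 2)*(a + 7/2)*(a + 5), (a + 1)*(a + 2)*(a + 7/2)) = a^2 + 11*a/2 + 7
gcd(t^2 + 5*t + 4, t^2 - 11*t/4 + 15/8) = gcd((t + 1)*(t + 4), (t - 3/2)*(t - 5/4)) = 1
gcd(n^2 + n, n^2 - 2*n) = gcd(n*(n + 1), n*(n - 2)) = n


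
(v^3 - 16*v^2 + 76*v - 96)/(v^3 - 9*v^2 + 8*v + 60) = (v^2 - 10*v + 16)/(v^2 - 3*v - 10)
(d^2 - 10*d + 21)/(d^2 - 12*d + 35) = (d - 3)/(d - 5)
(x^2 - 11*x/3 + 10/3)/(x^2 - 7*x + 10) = (x - 5/3)/(x - 5)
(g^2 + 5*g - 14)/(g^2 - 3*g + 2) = (g + 7)/(g - 1)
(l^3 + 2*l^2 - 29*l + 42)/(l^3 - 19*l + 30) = (l + 7)/(l + 5)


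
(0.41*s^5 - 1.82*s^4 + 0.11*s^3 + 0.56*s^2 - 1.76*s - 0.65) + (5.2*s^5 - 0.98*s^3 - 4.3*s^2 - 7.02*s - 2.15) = 5.61*s^5 - 1.82*s^4 - 0.87*s^3 - 3.74*s^2 - 8.78*s - 2.8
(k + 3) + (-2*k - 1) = 2 - k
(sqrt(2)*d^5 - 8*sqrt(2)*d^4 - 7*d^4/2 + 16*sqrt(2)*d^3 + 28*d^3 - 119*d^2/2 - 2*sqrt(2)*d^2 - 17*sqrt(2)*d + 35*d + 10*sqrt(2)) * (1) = sqrt(2)*d^5 - 8*sqrt(2)*d^4 - 7*d^4/2 + 16*sqrt(2)*d^3 + 28*d^3 - 119*d^2/2 - 2*sqrt(2)*d^2 - 17*sqrt(2)*d + 35*d + 10*sqrt(2)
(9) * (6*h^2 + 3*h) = 54*h^2 + 27*h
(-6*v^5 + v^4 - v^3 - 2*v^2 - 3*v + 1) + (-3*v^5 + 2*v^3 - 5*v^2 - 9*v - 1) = -9*v^5 + v^4 + v^3 - 7*v^2 - 12*v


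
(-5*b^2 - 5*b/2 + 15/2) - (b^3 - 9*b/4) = -b^3 - 5*b^2 - b/4 + 15/2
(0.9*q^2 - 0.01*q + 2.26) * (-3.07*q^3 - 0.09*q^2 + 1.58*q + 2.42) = -2.763*q^5 - 0.0503*q^4 - 5.5153*q^3 + 1.9588*q^2 + 3.5466*q + 5.4692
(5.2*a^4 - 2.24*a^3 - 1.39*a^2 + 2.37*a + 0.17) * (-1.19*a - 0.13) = -6.188*a^5 + 1.9896*a^4 + 1.9453*a^3 - 2.6396*a^2 - 0.5104*a - 0.0221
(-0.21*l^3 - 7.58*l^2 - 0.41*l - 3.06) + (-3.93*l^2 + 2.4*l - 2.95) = -0.21*l^3 - 11.51*l^2 + 1.99*l - 6.01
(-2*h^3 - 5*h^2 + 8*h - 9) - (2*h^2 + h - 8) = -2*h^3 - 7*h^2 + 7*h - 1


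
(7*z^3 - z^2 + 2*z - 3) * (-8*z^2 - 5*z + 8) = -56*z^5 - 27*z^4 + 45*z^3 + 6*z^2 + 31*z - 24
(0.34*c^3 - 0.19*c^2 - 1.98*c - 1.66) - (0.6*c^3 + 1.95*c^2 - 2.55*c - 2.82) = -0.26*c^3 - 2.14*c^2 + 0.57*c + 1.16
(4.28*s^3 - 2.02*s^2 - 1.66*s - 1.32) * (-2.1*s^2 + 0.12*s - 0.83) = -8.988*s^5 + 4.7556*s^4 - 0.3088*s^3 + 4.2494*s^2 + 1.2194*s + 1.0956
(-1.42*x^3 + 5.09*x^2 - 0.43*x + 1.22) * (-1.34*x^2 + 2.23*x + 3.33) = 1.9028*x^5 - 9.9872*x^4 + 7.1983*x^3 + 14.356*x^2 + 1.2887*x + 4.0626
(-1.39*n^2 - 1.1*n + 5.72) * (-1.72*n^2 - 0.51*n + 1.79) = 2.3908*n^4 + 2.6009*n^3 - 11.7655*n^2 - 4.8862*n + 10.2388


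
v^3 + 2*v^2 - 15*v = v*(v - 3)*(v + 5)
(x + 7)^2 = x^2 + 14*x + 49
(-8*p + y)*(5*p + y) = -40*p^2 - 3*p*y + y^2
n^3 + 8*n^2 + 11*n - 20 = (n - 1)*(n + 4)*(n + 5)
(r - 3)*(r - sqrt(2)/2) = r^2 - 3*r - sqrt(2)*r/2 + 3*sqrt(2)/2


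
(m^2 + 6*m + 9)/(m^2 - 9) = (m + 3)/(m - 3)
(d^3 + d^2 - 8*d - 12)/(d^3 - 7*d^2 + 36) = (d + 2)/(d - 6)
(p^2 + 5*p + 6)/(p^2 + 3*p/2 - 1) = 2*(p + 3)/(2*p - 1)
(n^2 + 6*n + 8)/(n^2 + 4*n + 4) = (n + 4)/(n + 2)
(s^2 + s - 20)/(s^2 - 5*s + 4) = (s + 5)/(s - 1)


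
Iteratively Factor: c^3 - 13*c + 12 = (c - 3)*(c^2 + 3*c - 4) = (c - 3)*(c - 1)*(c + 4)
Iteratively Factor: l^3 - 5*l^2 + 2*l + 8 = (l + 1)*(l^2 - 6*l + 8) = (l - 2)*(l + 1)*(l - 4)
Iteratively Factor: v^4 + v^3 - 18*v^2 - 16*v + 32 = (v + 2)*(v^3 - v^2 - 16*v + 16) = (v + 2)*(v + 4)*(v^2 - 5*v + 4) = (v - 4)*(v + 2)*(v + 4)*(v - 1)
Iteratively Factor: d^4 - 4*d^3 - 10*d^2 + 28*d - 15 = (d - 1)*(d^3 - 3*d^2 - 13*d + 15) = (d - 1)*(d + 3)*(d^2 - 6*d + 5) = (d - 5)*(d - 1)*(d + 3)*(d - 1)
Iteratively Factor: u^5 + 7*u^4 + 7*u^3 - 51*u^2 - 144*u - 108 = (u + 3)*(u^4 + 4*u^3 - 5*u^2 - 36*u - 36) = (u + 2)*(u + 3)*(u^3 + 2*u^2 - 9*u - 18) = (u - 3)*(u + 2)*(u + 3)*(u^2 + 5*u + 6) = (u - 3)*(u + 2)^2*(u + 3)*(u + 3)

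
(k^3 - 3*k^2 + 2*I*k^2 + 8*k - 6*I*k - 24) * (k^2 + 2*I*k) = k^5 - 3*k^4 + 4*I*k^4 + 4*k^3 - 12*I*k^3 - 12*k^2 + 16*I*k^2 - 48*I*k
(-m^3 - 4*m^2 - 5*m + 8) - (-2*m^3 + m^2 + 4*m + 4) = m^3 - 5*m^2 - 9*m + 4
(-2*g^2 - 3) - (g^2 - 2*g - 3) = -3*g^2 + 2*g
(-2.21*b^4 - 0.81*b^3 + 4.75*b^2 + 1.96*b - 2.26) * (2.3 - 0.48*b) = 1.0608*b^5 - 4.6942*b^4 - 4.143*b^3 + 9.9842*b^2 + 5.5928*b - 5.198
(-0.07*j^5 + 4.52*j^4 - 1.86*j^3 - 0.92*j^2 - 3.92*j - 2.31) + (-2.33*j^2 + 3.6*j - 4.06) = -0.07*j^5 + 4.52*j^4 - 1.86*j^3 - 3.25*j^2 - 0.32*j - 6.37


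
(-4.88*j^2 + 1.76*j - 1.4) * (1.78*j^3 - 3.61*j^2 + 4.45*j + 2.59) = -8.6864*j^5 + 20.7496*j^4 - 30.5616*j^3 + 0.2468*j^2 - 1.6716*j - 3.626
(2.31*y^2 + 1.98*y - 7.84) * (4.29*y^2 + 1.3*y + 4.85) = 9.9099*y^4 + 11.4972*y^3 - 19.8561*y^2 - 0.589*y - 38.024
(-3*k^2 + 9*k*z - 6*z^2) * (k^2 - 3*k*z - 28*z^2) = -3*k^4 + 18*k^3*z + 51*k^2*z^2 - 234*k*z^3 + 168*z^4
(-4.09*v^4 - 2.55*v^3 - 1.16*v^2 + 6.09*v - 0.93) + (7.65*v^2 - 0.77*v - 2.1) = -4.09*v^4 - 2.55*v^3 + 6.49*v^2 + 5.32*v - 3.03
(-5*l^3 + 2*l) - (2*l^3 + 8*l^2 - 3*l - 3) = -7*l^3 - 8*l^2 + 5*l + 3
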